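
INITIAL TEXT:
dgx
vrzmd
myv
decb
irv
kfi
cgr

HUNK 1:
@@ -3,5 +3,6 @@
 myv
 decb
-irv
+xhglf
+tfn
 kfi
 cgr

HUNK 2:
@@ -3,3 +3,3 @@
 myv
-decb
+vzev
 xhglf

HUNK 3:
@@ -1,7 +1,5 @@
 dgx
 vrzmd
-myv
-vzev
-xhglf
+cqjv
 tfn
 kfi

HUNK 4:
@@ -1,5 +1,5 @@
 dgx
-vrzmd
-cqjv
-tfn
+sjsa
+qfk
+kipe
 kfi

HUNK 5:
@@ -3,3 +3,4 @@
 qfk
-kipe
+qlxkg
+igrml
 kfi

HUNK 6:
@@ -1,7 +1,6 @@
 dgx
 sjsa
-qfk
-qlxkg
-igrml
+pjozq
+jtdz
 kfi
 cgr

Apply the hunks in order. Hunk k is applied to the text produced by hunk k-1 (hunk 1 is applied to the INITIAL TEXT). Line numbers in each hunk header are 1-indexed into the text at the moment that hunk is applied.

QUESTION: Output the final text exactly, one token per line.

Hunk 1: at line 3 remove [irv] add [xhglf,tfn] -> 8 lines: dgx vrzmd myv decb xhglf tfn kfi cgr
Hunk 2: at line 3 remove [decb] add [vzev] -> 8 lines: dgx vrzmd myv vzev xhglf tfn kfi cgr
Hunk 3: at line 1 remove [myv,vzev,xhglf] add [cqjv] -> 6 lines: dgx vrzmd cqjv tfn kfi cgr
Hunk 4: at line 1 remove [vrzmd,cqjv,tfn] add [sjsa,qfk,kipe] -> 6 lines: dgx sjsa qfk kipe kfi cgr
Hunk 5: at line 3 remove [kipe] add [qlxkg,igrml] -> 7 lines: dgx sjsa qfk qlxkg igrml kfi cgr
Hunk 6: at line 1 remove [qfk,qlxkg,igrml] add [pjozq,jtdz] -> 6 lines: dgx sjsa pjozq jtdz kfi cgr

Answer: dgx
sjsa
pjozq
jtdz
kfi
cgr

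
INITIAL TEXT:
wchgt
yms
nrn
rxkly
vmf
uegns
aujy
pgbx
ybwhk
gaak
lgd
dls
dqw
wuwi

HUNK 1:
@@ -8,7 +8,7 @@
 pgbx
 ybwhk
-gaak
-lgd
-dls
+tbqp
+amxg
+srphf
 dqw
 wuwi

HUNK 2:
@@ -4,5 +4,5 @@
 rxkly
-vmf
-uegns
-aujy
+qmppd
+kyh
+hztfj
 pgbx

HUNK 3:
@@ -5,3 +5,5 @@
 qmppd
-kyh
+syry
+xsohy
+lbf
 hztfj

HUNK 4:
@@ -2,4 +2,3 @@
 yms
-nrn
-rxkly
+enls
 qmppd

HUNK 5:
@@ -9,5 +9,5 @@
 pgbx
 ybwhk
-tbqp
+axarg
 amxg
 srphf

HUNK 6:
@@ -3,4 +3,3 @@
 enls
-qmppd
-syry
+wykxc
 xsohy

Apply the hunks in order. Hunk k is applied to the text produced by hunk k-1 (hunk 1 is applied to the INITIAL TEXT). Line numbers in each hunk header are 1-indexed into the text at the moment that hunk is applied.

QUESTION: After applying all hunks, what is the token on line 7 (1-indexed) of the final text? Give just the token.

Answer: hztfj

Derivation:
Hunk 1: at line 8 remove [gaak,lgd,dls] add [tbqp,amxg,srphf] -> 14 lines: wchgt yms nrn rxkly vmf uegns aujy pgbx ybwhk tbqp amxg srphf dqw wuwi
Hunk 2: at line 4 remove [vmf,uegns,aujy] add [qmppd,kyh,hztfj] -> 14 lines: wchgt yms nrn rxkly qmppd kyh hztfj pgbx ybwhk tbqp amxg srphf dqw wuwi
Hunk 3: at line 5 remove [kyh] add [syry,xsohy,lbf] -> 16 lines: wchgt yms nrn rxkly qmppd syry xsohy lbf hztfj pgbx ybwhk tbqp amxg srphf dqw wuwi
Hunk 4: at line 2 remove [nrn,rxkly] add [enls] -> 15 lines: wchgt yms enls qmppd syry xsohy lbf hztfj pgbx ybwhk tbqp amxg srphf dqw wuwi
Hunk 5: at line 9 remove [tbqp] add [axarg] -> 15 lines: wchgt yms enls qmppd syry xsohy lbf hztfj pgbx ybwhk axarg amxg srphf dqw wuwi
Hunk 6: at line 3 remove [qmppd,syry] add [wykxc] -> 14 lines: wchgt yms enls wykxc xsohy lbf hztfj pgbx ybwhk axarg amxg srphf dqw wuwi
Final line 7: hztfj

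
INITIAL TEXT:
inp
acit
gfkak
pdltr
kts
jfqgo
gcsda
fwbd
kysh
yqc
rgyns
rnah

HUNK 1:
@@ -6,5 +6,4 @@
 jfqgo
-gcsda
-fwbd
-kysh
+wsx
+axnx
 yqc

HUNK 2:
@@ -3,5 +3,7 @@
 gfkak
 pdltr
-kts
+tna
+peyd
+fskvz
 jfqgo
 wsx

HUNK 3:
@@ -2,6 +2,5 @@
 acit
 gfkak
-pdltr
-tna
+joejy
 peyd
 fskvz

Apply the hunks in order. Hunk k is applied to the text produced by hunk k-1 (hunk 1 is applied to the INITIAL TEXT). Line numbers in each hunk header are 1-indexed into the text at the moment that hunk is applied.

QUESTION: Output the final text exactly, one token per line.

Hunk 1: at line 6 remove [gcsda,fwbd,kysh] add [wsx,axnx] -> 11 lines: inp acit gfkak pdltr kts jfqgo wsx axnx yqc rgyns rnah
Hunk 2: at line 3 remove [kts] add [tna,peyd,fskvz] -> 13 lines: inp acit gfkak pdltr tna peyd fskvz jfqgo wsx axnx yqc rgyns rnah
Hunk 3: at line 2 remove [pdltr,tna] add [joejy] -> 12 lines: inp acit gfkak joejy peyd fskvz jfqgo wsx axnx yqc rgyns rnah

Answer: inp
acit
gfkak
joejy
peyd
fskvz
jfqgo
wsx
axnx
yqc
rgyns
rnah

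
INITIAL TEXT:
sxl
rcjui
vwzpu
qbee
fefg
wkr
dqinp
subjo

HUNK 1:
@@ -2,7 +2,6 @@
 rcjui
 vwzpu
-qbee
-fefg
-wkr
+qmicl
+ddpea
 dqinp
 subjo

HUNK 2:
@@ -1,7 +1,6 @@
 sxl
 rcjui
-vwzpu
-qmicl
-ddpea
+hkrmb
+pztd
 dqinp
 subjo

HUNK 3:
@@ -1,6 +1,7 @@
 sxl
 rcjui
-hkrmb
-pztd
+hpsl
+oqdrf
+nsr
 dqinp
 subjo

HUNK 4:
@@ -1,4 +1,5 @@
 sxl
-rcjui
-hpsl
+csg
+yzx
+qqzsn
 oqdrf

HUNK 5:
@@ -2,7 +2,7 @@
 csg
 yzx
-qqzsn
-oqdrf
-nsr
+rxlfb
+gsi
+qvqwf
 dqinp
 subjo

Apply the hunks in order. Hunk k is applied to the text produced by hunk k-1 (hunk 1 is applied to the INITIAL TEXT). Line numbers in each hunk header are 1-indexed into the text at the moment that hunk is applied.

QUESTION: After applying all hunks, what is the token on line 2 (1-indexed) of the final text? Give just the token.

Answer: csg

Derivation:
Hunk 1: at line 2 remove [qbee,fefg,wkr] add [qmicl,ddpea] -> 7 lines: sxl rcjui vwzpu qmicl ddpea dqinp subjo
Hunk 2: at line 1 remove [vwzpu,qmicl,ddpea] add [hkrmb,pztd] -> 6 lines: sxl rcjui hkrmb pztd dqinp subjo
Hunk 3: at line 1 remove [hkrmb,pztd] add [hpsl,oqdrf,nsr] -> 7 lines: sxl rcjui hpsl oqdrf nsr dqinp subjo
Hunk 4: at line 1 remove [rcjui,hpsl] add [csg,yzx,qqzsn] -> 8 lines: sxl csg yzx qqzsn oqdrf nsr dqinp subjo
Hunk 5: at line 2 remove [qqzsn,oqdrf,nsr] add [rxlfb,gsi,qvqwf] -> 8 lines: sxl csg yzx rxlfb gsi qvqwf dqinp subjo
Final line 2: csg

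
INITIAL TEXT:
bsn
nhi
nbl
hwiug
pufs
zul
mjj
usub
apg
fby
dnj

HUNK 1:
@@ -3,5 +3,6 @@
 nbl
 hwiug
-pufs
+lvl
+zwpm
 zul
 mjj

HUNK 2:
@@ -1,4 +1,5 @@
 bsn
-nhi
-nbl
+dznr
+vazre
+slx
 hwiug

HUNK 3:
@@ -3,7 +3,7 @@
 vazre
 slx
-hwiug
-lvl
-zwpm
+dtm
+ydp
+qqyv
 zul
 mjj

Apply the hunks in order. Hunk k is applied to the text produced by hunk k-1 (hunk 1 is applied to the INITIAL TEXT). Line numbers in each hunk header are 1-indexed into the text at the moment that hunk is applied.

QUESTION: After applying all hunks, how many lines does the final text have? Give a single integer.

Hunk 1: at line 3 remove [pufs] add [lvl,zwpm] -> 12 lines: bsn nhi nbl hwiug lvl zwpm zul mjj usub apg fby dnj
Hunk 2: at line 1 remove [nhi,nbl] add [dznr,vazre,slx] -> 13 lines: bsn dznr vazre slx hwiug lvl zwpm zul mjj usub apg fby dnj
Hunk 3: at line 3 remove [hwiug,lvl,zwpm] add [dtm,ydp,qqyv] -> 13 lines: bsn dznr vazre slx dtm ydp qqyv zul mjj usub apg fby dnj
Final line count: 13

Answer: 13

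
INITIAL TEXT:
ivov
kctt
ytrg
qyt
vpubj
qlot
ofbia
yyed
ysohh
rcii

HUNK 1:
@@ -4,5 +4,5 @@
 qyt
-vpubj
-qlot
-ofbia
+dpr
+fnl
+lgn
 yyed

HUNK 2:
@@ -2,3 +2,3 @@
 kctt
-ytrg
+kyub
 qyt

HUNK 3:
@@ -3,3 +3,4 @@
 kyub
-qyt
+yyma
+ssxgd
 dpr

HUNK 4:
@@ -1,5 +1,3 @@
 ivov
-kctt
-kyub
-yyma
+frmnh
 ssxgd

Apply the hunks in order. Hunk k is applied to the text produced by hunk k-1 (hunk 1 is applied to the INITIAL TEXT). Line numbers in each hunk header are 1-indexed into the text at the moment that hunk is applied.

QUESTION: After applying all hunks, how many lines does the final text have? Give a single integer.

Answer: 9

Derivation:
Hunk 1: at line 4 remove [vpubj,qlot,ofbia] add [dpr,fnl,lgn] -> 10 lines: ivov kctt ytrg qyt dpr fnl lgn yyed ysohh rcii
Hunk 2: at line 2 remove [ytrg] add [kyub] -> 10 lines: ivov kctt kyub qyt dpr fnl lgn yyed ysohh rcii
Hunk 3: at line 3 remove [qyt] add [yyma,ssxgd] -> 11 lines: ivov kctt kyub yyma ssxgd dpr fnl lgn yyed ysohh rcii
Hunk 4: at line 1 remove [kctt,kyub,yyma] add [frmnh] -> 9 lines: ivov frmnh ssxgd dpr fnl lgn yyed ysohh rcii
Final line count: 9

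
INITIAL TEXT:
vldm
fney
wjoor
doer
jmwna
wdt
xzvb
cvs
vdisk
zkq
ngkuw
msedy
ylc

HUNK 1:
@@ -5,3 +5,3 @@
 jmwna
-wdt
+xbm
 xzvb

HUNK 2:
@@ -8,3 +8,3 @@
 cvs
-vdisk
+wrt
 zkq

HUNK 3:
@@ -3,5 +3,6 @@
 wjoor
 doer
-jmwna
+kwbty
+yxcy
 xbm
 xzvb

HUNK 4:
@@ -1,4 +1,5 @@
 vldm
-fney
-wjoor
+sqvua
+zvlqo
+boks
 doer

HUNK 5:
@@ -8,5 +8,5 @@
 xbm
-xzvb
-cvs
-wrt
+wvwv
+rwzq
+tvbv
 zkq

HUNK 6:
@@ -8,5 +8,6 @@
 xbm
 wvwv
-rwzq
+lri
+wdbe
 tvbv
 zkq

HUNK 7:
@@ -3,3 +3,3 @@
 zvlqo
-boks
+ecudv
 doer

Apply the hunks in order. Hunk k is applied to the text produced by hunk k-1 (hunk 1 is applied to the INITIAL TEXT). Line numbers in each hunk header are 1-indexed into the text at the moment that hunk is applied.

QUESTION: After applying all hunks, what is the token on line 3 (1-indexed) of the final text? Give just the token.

Hunk 1: at line 5 remove [wdt] add [xbm] -> 13 lines: vldm fney wjoor doer jmwna xbm xzvb cvs vdisk zkq ngkuw msedy ylc
Hunk 2: at line 8 remove [vdisk] add [wrt] -> 13 lines: vldm fney wjoor doer jmwna xbm xzvb cvs wrt zkq ngkuw msedy ylc
Hunk 3: at line 3 remove [jmwna] add [kwbty,yxcy] -> 14 lines: vldm fney wjoor doer kwbty yxcy xbm xzvb cvs wrt zkq ngkuw msedy ylc
Hunk 4: at line 1 remove [fney,wjoor] add [sqvua,zvlqo,boks] -> 15 lines: vldm sqvua zvlqo boks doer kwbty yxcy xbm xzvb cvs wrt zkq ngkuw msedy ylc
Hunk 5: at line 8 remove [xzvb,cvs,wrt] add [wvwv,rwzq,tvbv] -> 15 lines: vldm sqvua zvlqo boks doer kwbty yxcy xbm wvwv rwzq tvbv zkq ngkuw msedy ylc
Hunk 6: at line 8 remove [rwzq] add [lri,wdbe] -> 16 lines: vldm sqvua zvlqo boks doer kwbty yxcy xbm wvwv lri wdbe tvbv zkq ngkuw msedy ylc
Hunk 7: at line 3 remove [boks] add [ecudv] -> 16 lines: vldm sqvua zvlqo ecudv doer kwbty yxcy xbm wvwv lri wdbe tvbv zkq ngkuw msedy ylc
Final line 3: zvlqo

Answer: zvlqo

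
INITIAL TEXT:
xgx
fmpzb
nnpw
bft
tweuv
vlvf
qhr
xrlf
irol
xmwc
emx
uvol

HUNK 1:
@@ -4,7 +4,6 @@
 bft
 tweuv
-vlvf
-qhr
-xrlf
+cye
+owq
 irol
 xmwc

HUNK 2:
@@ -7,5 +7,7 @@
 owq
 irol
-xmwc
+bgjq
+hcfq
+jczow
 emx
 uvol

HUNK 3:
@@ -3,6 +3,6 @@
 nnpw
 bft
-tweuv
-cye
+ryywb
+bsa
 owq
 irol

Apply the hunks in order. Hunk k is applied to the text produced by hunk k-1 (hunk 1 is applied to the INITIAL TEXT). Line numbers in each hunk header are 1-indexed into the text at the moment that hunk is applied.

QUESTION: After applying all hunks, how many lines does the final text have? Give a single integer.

Hunk 1: at line 4 remove [vlvf,qhr,xrlf] add [cye,owq] -> 11 lines: xgx fmpzb nnpw bft tweuv cye owq irol xmwc emx uvol
Hunk 2: at line 7 remove [xmwc] add [bgjq,hcfq,jczow] -> 13 lines: xgx fmpzb nnpw bft tweuv cye owq irol bgjq hcfq jczow emx uvol
Hunk 3: at line 3 remove [tweuv,cye] add [ryywb,bsa] -> 13 lines: xgx fmpzb nnpw bft ryywb bsa owq irol bgjq hcfq jczow emx uvol
Final line count: 13

Answer: 13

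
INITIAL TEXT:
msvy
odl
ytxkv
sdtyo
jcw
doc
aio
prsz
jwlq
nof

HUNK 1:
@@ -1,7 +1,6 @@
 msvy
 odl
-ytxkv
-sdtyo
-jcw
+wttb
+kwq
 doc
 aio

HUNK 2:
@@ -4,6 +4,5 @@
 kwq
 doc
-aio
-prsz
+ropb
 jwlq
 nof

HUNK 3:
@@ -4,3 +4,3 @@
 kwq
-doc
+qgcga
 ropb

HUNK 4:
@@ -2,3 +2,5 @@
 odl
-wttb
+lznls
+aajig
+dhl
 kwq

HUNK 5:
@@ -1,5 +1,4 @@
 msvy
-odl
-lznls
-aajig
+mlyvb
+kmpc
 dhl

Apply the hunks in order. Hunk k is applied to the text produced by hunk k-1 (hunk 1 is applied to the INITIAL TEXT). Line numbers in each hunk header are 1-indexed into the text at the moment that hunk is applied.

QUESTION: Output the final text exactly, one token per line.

Answer: msvy
mlyvb
kmpc
dhl
kwq
qgcga
ropb
jwlq
nof

Derivation:
Hunk 1: at line 1 remove [ytxkv,sdtyo,jcw] add [wttb,kwq] -> 9 lines: msvy odl wttb kwq doc aio prsz jwlq nof
Hunk 2: at line 4 remove [aio,prsz] add [ropb] -> 8 lines: msvy odl wttb kwq doc ropb jwlq nof
Hunk 3: at line 4 remove [doc] add [qgcga] -> 8 lines: msvy odl wttb kwq qgcga ropb jwlq nof
Hunk 4: at line 2 remove [wttb] add [lznls,aajig,dhl] -> 10 lines: msvy odl lznls aajig dhl kwq qgcga ropb jwlq nof
Hunk 5: at line 1 remove [odl,lznls,aajig] add [mlyvb,kmpc] -> 9 lines: msvy mlyvb kmpc dhl kwq qgcga ropb jwlq nof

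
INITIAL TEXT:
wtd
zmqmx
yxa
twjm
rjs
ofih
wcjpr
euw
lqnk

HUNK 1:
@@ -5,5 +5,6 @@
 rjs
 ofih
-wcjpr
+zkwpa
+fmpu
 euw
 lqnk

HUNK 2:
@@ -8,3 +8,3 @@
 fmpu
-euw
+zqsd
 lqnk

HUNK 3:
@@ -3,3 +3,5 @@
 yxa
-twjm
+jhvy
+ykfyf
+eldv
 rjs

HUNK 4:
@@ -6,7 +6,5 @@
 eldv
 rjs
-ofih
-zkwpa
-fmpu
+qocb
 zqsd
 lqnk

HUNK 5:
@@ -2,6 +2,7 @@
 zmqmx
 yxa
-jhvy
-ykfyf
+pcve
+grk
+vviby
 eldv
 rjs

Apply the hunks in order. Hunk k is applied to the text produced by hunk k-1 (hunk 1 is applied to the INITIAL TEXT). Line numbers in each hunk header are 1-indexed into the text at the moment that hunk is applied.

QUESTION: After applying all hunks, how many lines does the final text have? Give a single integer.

Hunk 1: at line 5 remove [wcjpr] add [zkwpa,fmpu] -> 10 lines: wtd zmqmx yxa twjm rjs ofih zkwpa fmpu euw lqnk
Hunk 2: at line 8 remove [euw] add [zqsd] -> 10 lines: wtd zmqmx yxa twjm rjs ofih zkwpa fmpu zqsd lqnk
Hunk 3: at line 3 remove [twjm] add [jhvy,ykfyf,eldv] -> 12 lines: wtd zmqmx yxa jhvy ykfyf eldv rjs ofih zkwpa fmpu zqsd lqnk
Hunk 4: at line 6 remove [ofih,zkwpa,fmpu] add [qocb] -> 10 lines: wtd zmqmx yxa jhvy ykfyf eldv rjs qocb zqsd lqnk
Hunk 5: at line 2 remove [jhvy,ykfyf] add [pcve,grk,vviby] -> 11 lines: wtd zmqmx yxa pcve grk vviby eldv rjs qocb zqsd lqnk
Final line count: 11

Answer: 11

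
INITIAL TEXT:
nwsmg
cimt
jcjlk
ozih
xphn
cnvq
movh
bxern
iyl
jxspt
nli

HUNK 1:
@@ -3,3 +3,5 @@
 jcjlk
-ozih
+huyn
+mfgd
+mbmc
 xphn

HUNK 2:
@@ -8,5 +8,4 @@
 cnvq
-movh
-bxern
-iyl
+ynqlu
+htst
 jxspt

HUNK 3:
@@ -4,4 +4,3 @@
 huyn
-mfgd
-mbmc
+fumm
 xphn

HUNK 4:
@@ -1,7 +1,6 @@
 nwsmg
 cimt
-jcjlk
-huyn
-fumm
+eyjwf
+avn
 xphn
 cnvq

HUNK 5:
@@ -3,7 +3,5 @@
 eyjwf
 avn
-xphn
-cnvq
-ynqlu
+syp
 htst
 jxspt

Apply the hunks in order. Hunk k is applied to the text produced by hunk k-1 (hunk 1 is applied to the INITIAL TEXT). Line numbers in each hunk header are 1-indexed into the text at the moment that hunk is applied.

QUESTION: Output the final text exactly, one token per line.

Hunk 1: at line 3 remove [ozih] add [huyn,mfgd,mbmc] -> 13 lines: nwsmg cimt jcjlk huyn mfgd mbmc xphn cnvq movh bxern iyl jxspt nli
Hunk 2: at line 8 remove [movh,bxern,iyl] add [ynqlu,htst] -> 12 lines: nwsmg cimt jcjlk huyn mfgd mbmc xphn cnvq ynqlu htst jxspt nli
Hunk 3: at line 4 remove [mfgd,mbmc] add [fumm] -> 11 lines: nwsmg cimt jcjlk huyn fumm xphn cnvq ynqlu htst jxspt nli
Hunk 4: at line 1 remove [jcjlk,huyn,fumm] add [eyjwf,avn] -> 10 lines: nwsmg cimt eyjwf avn xphn cnvq ynqlu htst jxspt nli
Hunk 5: at line 3 remove [xphn,cnvq,ynqlu] add [syp] -> 8 lines: nwsmg cimt eyjwf avn syp htst jxspt nli

Answer: nwsmg
cimt
eyjwf
avn
syp
htst
jxspt
nli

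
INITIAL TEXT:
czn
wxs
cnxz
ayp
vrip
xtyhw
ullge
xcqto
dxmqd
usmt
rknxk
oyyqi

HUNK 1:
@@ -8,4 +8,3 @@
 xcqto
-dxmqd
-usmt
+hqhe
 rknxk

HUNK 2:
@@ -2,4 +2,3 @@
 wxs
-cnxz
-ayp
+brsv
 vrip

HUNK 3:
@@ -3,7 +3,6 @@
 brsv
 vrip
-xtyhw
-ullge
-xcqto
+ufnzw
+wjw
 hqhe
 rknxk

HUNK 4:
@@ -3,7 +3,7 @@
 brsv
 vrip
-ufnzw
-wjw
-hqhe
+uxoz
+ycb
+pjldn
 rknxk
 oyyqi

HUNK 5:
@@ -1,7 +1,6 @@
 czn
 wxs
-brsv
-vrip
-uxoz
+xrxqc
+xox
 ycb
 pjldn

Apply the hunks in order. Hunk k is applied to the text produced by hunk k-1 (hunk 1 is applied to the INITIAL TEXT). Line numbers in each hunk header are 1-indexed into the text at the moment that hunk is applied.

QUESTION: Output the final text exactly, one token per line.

Hunk 1: at line 8 remove [dxmqd,usmt] add [hqhe] -> 11 lines: czn wxs cnxz ayp vrip xtyhw ullge xcqto hqhe rknxk oyyqi
Hunk 2: at line 2 remove [cnxz,ayp] add [brsv] -> 10 lines: czn wxs brsv vrip xtyhw ullge xcqto hqhe rknxk oyyqi
Hunk 3: at line 3 remove [xtyhw,ullge,xcqto] add [ufnzw,wjw] -> 9 lines: czn wxs brsv vrip ufnzw wjw hqhe rknxk oyyqi
Hunk 4: at line 3 remove [ufnzw,wjw,hqhe] add [uxoz,ycb,pjldn] -> 9 lines: czn wxs brsv vrip uxoz ycb pjldn rknxk oyyqi
Hunk 5: at line 1 remove [brsv,vrip,uxoz] add [xrxqc,xox] -> 8 lines: czn wxs xrxqc xox ycb pjldn rknxk oyyqi

Answer: czn
wxs
xrxqc
xox
ycb
pjldn
rknxk
oyyqi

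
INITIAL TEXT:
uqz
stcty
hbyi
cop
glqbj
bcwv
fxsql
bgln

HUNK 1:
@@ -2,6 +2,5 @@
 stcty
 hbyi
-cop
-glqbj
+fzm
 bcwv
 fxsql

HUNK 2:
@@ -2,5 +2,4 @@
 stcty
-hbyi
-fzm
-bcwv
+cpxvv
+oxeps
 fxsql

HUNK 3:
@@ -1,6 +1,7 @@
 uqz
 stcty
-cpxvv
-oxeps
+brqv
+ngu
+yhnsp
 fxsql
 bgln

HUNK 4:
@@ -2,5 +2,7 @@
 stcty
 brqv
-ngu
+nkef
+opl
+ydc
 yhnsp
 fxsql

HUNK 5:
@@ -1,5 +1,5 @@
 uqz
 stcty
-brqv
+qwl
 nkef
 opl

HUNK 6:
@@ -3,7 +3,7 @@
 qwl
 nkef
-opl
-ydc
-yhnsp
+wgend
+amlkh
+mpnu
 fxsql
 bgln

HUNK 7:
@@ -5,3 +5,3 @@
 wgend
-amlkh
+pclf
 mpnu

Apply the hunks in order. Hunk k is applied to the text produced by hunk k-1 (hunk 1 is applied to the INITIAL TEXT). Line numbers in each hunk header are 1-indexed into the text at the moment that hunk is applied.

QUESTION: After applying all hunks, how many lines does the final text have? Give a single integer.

Hunk 1: at line 2 remove [cop,glqbj] add [fzm] -> 7 lines: uqz stcty hbyi fzm bcwv fxsql bgln
Hunk 2: at line 2 remove [hbyi,fzm,bcwv] add [cpxvv,oxeps] -> 6 lines: uqz stcty cpxvv oxeps fxsql bgln
Hunk 3: at line 1 remove [cpxvv,oxeps] add [brqv,ngu,yhnsp] -> 7 lines: uqz stcty brqv ngu yhnsp fxsql bgln
Hunk 4: at line 2 remove [ngu] add [nkef,opl,ydc] -> 9 lines: uqz stcty brqv nkef opl ydc yhnsp fxsql bgln
Hunk 5: at line 1 remove [brqv] add [qwl] -> 9 lines: uqz stcty qwl nkef opl ydc yhnsp fxsql bgln
Hunk 6: at line 3 remove [opl,ydc,yhnsp] add [wgend,amlkh,mpnu] -> 9 lines: uqz stcty qwl nkef wgend amlkh mpnu fxsql bgln
Hunk 7: at line 5 remove [amlkh] add [pclf] -> 9 lines: uqz stcty qwl nkef wgend pclf mpnu fxsql bgln
Final line count: 9

Answer: 9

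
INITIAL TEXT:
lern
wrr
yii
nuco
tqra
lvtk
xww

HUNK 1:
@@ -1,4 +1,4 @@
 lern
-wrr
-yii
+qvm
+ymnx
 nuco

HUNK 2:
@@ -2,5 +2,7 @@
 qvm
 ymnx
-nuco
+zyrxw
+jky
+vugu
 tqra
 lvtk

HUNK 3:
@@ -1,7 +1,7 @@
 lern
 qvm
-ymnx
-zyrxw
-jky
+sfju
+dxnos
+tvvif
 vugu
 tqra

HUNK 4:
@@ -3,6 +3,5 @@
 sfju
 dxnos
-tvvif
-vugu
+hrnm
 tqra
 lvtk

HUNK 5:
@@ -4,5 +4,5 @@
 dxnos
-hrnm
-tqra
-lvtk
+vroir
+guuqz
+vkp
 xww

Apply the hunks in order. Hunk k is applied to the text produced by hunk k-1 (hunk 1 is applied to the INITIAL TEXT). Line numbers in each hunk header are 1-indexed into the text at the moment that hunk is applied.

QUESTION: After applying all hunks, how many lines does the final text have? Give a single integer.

Hunk 1: at line 1 remove [wrr,yii] add [qvm,ymnx] -> 7 lines: lern qvm ymnx nuco tqra lvtk xww
Hunk 2: at line 2 remove [nuco] add [zyrxw,jky,vugu] -> 9 lines: lern qvm ymnx zyrxw jky vugu tqra lvtk xww
Hunk 3: at line 1 remove [ymnx,zyrxw,jky] add [sfju,dxnos,tvvif] -> 9 lines: lern qvm sfju dxnos tvvif vugu tqra lvtk xww
Hunk 4: at line 3 remove [tvvif,vugu] add [hrnm] -> 8 lines: lern qvm sfju dxnos hrnm tqra lvtk xww
Hunk 5: at line 4 remove [hrnm,tqra,lvtk] add [vroir,guuqz,vkp] -> 8 lines: lern qvm sfju dxnos vroir guuqz vkp xww
Final line count: 8

Answer: 8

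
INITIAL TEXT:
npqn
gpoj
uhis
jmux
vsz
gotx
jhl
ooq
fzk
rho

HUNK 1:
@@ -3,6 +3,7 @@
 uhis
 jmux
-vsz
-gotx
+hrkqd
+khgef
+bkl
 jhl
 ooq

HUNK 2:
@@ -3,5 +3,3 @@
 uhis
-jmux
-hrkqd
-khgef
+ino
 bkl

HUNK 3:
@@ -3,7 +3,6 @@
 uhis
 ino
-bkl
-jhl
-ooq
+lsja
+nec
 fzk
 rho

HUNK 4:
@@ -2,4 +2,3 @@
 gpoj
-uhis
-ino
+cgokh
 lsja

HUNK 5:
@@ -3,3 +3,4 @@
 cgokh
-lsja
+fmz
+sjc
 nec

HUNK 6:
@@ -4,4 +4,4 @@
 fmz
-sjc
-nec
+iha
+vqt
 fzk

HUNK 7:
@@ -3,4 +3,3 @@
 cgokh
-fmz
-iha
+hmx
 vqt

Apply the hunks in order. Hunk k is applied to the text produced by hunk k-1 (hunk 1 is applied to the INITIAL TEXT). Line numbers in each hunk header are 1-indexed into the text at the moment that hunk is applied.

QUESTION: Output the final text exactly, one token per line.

Answer: npqn
gpoj
cgokh
hmx
vqt
fzk
rho

Derivation:
Hunk 1: at line 3 remove [vsz,gotx] add [hrkqd,khgef,bkl] -> 11 lines: npqn gpoj uhis jmux hrkqd khgef bkl jhl ooq fzk rho
Hunk 2: at line 3 remove [jmux,hrkqd,khgef] add [ino] -> 9 lines: npqn gpoj uhis ino bkl jhl ooq fzk rho
Hunk 3: at line 3 remove [bkl,jhl,ooq] add [lsja,nec] -> 8 lines: npqn gpoj uhis ino lsja nec fzk rho
Hunk 4: at line 2 remove [uhis,ino] add [cgokh] -> 7 lines: npqn gpoj cgokh lsja nec fzk rho
Hunk 5: at line 3 remove [lsja] add [fmz,sjc] -> 8 lines: npqn gpoj cgokh fmz sjc nec fzk rho
Hunk 6: at line 4 remove [sjc,nec] add [iha,vqt] -> 8 lines: npqn gpoj cgokh fmz iha vqt fzk rho
Hunk 7: at line 3 remove [fmz,iha] add [hmx] -> 7 lines: npqn gpoj cgokh hmx vqt fzk rho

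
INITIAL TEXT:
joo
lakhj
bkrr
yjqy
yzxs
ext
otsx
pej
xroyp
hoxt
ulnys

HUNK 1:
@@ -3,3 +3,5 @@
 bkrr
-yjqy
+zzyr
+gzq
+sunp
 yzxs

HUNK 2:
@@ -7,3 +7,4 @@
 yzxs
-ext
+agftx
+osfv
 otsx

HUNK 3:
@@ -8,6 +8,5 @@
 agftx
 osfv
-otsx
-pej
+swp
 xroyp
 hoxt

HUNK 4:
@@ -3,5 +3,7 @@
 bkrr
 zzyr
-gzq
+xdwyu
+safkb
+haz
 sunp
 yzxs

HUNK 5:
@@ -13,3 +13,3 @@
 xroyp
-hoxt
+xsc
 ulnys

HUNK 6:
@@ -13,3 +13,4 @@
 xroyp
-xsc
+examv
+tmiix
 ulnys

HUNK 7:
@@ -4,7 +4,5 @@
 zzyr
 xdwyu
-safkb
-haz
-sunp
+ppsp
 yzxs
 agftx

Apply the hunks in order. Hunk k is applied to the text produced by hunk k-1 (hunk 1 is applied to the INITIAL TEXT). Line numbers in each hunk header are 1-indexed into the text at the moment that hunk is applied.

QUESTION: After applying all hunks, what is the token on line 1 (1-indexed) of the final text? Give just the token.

Answer: joo

Derivation:
Hunk 1: at line 3 remove [yjqy] add [zzyr,gzq,sunp] -> 13 lines: joo lakhj bkrr zzyr gzq sunp yzxs ext otsx pej xroyp hoxt ulnys
Hunk 2: at line 7 remove [ext] add [agftx,osfv] -> 14 lines: joo lakhj bkrr zzyr gzq sunp yzxs agftx osfv otsx pej xroyp hoxt ulnys
Hunk 3: at line 8 remove [otsx,pej] add [swp] -> 13 lines: joo lakhj bkrr zzyr gzq sunp yzxs agftx osfv swp xroyp hoxt ulnys
Hunk 4: at line 3 remove [gzq] add [xdwyu,safkb,haz] -> 15 lines: joo lakhj bkrr zzyr xdwyu safkb haz sunp yzxs agftx osfv swp xroyp hoxt ulnys
Hunk 5: at line 13 remove [hoxt] add [xsc] -> 15 lines: joo lakhj bkrr zzyr xdwyu safkb haz sunp yzxs agftx osfv swp xroyp xsc ulnys
Hunk 6: at line 13 remove [xsc] add [examv,tmiix] -> 16 lines: joo lakhj bkrr zzyr xdwyu safkb haz sunp yzxs agftx osfv swp xroyp examv tmiix ulnys
Hunk 7: at line 4 remove [safkb,haz,sunp] add [ppsp] -> 14 lines: joo lakhj bkrr zzyr xdwyu ppsp yzxs agftx osfv swp xroyp examv tmiix ulnys
Final line 1: joo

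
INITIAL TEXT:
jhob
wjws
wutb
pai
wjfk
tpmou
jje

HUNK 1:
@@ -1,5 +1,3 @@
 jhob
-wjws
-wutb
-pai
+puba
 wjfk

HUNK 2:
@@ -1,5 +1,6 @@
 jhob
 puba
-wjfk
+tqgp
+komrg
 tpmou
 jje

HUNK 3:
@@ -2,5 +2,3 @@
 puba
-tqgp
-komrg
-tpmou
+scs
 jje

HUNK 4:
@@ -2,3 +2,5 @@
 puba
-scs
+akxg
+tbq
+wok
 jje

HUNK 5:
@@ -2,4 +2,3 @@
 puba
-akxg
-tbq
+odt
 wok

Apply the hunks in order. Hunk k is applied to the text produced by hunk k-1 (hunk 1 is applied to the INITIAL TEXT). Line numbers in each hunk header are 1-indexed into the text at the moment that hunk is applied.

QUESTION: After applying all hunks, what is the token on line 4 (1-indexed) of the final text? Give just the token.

Answer: wok

Derivation:
Hunk 1: at line 1 remove [wjws,wutb,pai] add [puba] -> 5 lines: jhob puba wjfk tpmou jje
Hunk 2: at line 1 remove [wjfk] add [tqgp,komrg] -> 6 lines: jhob puba tqgp komrg tpmou jje
Hunk 3: at line 2 remove [tqgp,komrg,tpmou] add [scs] -> 4 lines: jhob puba scs jje
Hunk 4: at line 2 remove [scs] add [akxg,tbq,wok] -> 6 lines: jhob puba akxg tbq wok jje
Hunk 5: at line 2 remove [akxg,tbq] add [odt] -> 5 lines: jhob puba odt wok jje
Final line 4: wok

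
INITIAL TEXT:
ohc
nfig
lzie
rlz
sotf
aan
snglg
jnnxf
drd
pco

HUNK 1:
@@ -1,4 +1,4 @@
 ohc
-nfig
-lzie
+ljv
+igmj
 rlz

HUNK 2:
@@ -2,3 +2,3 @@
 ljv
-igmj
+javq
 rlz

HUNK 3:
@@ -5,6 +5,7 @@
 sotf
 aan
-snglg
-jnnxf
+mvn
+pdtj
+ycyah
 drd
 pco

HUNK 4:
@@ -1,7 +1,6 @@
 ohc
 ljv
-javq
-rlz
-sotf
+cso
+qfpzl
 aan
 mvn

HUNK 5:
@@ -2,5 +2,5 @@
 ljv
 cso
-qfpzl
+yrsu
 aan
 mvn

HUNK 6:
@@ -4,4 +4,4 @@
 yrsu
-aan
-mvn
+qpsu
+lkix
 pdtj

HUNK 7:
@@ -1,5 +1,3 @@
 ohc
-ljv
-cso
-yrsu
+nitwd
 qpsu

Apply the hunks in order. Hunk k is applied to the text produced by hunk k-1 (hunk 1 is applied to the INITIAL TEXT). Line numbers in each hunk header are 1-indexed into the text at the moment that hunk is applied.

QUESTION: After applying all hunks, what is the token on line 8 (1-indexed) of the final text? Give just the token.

Answer: pco

Derivation:
Hunk 1: at line 1 remove [nfig,lzie] add [ljv,igmj] -> 10 lines: ohc ljv igmj rlz sotf aan snglg jnnxf drd pco
Hunk 2: at line 2 remove [igmj] add [javq] -> 10 lines: ohc ljv javq rlz sotf aan snglg jnnxf drd pco
Hunk 3: at line 5 remove [snglg,jnnxf] add [mvn,pdtj,ycyah] -> 11 lines: ohc ljv javq rlz sotf aan mvn pdtj ycyah drd pco
Hunk 4: at line 1 remove [javq,rlz,sotf] add [cso,qfpzl] -> 10 lines: ohc ljv cso qfpzl aan mvn pdtj ycyah drd pco
Hunk 5: at line 2 remove [qfpzl] add [yrsu] -> 10 lines: ohc ljv cso yrsu aan mvn pdtj ycyah drd pco
Hunk 6: at line 4 remove [aan,mvn] add [qpsu,lkix] -> 10 lines: ohc ljv cso yrsu qpsu lkix pdtj ycyah drd pco
Hunk 7: at line 1 remove [ljv,cso,yrsu] add [nitwd] -> 8 lines: ohc nitwd qpsu lkix pdtj ycyah drd pco
Final line 8: pco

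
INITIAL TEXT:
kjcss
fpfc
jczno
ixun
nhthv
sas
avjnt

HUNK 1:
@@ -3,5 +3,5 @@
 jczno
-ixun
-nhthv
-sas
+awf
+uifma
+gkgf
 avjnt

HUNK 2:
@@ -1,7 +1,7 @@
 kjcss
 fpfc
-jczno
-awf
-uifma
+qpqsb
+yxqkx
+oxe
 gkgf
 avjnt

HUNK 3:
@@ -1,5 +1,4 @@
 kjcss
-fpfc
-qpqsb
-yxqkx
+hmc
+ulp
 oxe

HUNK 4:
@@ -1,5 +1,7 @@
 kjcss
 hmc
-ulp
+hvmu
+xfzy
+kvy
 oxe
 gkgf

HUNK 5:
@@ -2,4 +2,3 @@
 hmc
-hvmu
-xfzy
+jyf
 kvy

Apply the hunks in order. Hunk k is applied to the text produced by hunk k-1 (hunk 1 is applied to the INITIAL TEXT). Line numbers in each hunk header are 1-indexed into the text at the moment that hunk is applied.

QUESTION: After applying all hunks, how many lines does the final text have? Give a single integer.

Answer: 7

Derivation:
Hunk 1: at line 3 remove [ixun,nhthv,sas] add [awf,uifma,gkgf] -> 7 lines: kjcss fpfc jczno awf uifma gkgf avjnt
Hunk 2: at line 1 remove [jczno,awf,uifma] add [qpqsb,yxqkx,oxe] -> 7 lines: kjcss fpfc qpqsb yxqkx oxe gkgf avjnt
Hunk 3: at line 1 remove [fpfc,qpqsb,yxqkx] add [hmc,ulp] -> 6 lines: kjcss hmc ulp oxe gkgf avjnt
Hunk 4: at line 1 remove [ulp] add [hvmu,xfzy,kvy] -> 8 lines: kjcss hmc hvmu xfzy kvy oxe gkgf avjnt
Hunk 5: at line 2 remove [hvmu,xfzy] add [jyf] -> 7 lines: kjcss hmc jyf kvy oxe gkgf avjnt
Final line count: 7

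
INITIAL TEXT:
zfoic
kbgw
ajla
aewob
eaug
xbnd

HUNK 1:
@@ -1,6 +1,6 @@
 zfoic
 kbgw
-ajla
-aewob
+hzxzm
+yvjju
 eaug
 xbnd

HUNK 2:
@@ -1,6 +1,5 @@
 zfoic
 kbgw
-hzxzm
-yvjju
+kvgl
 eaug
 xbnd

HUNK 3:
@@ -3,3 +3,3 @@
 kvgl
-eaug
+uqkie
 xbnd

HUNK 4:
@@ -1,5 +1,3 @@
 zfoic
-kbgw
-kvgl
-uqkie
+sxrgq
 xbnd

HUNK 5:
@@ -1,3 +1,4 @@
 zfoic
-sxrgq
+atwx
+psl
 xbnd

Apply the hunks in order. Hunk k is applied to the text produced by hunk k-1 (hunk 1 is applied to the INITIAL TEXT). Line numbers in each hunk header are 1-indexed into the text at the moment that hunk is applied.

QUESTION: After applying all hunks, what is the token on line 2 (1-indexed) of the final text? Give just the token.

Answer: atwx

Derivation:
Hunk 1: at line 1 remove [ajla,aewob] add [hzxzm,yvjju] -> 6 lines: zfoic kbgw hzxzm yvjju eaug xbnd
Hunk 2: at line 1 remove [hzxzm,yvjju] add [kvgl] -> 5 lines: zfoic kbgw kvgl eaug xbnd
Hunk 3: at line 3 remove [eaug] add [uqkie] -> 5 lines: zfoic kbgw kvgl uqkie xbnd
Hunk 4: at line 1 remove [kbgw,kvgl,uqkie] add [sxrgq] -> 3 lines: zfoic sxrgq xbnd
Hunk 5: at line 1 remove [sxrgq] add [atwx,psl] -> 4 lines: zfoic atwx psl xbnd
Final line 2: atwx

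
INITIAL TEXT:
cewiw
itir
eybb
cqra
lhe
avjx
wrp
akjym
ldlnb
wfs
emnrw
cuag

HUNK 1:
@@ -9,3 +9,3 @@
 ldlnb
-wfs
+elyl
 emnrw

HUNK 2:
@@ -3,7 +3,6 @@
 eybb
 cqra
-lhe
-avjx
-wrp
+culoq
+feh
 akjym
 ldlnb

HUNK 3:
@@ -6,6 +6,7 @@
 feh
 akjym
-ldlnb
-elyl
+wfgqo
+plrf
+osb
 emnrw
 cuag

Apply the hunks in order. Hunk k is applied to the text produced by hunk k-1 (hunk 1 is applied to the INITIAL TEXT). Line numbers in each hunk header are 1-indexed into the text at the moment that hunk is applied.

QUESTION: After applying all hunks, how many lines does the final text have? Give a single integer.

Answer: 12

Derivation:
Hunk 1: at line 9 remove [wfs] add [elyl] -> 12 lines: cewiw itir eybb cqra lhe avjx wrp akjym ldlnb elyl emnrw cuag
Hunk 2: at line 3 remove [lhe,avjx,wrp] add [culoq,feh] -> 11 lines: cewiw itir eybb cqra culoq feh akjym ldlnb elyl emnrw cuag
Hunk 3: at line 6 remove [ldlnb,elyl] add [wfgqo,plrf,osb] -> 12 lines: cewiw itir eybb cqra culoq feh akjym wfgqo plrf osb emnrw cuag
Final line count: 12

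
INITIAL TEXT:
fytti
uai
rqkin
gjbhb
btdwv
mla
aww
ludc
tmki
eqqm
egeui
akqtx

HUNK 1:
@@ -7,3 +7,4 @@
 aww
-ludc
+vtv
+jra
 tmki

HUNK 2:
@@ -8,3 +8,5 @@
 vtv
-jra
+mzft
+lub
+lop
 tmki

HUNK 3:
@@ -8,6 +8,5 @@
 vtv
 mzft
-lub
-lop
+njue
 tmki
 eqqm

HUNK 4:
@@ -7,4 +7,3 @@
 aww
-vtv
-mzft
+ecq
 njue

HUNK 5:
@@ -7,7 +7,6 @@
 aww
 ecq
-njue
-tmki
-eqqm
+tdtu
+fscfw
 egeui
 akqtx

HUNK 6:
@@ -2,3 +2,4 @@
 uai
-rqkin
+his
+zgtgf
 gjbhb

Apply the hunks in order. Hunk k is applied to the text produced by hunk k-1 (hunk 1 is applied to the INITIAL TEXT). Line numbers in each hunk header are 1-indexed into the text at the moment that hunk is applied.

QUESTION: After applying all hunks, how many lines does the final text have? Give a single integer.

Answer: 13

Derivation:
Hunk 1: at line 7 remove [ludc] add [vtv,jra] -> 13 lines: fytti uai rqkin gjbhb btdwv mla aww vtv jra tmki eqqm egeui akqtx
Hunk 2: at line 8 remove [jra] add [mzft,lub,lop] -> 15 lines: fytti uai rqkin gjbhb btdwv mla aww vtv mzft lub lop tmki eqqm egeui akqtx
Hunk 3: at line 8 remove [lub,lop] add [njue] -> 14 lines: fytti uai rqkin gjbhb btdwv mla aww vtv mzft njue tmki eqqm egeui akqtx
Hunk 4: at line 7 remove [vtv,mzft] add [ecq] -> 13 lines: fytti uai rqkin gjbhb btdwv mla aww ecq njue tmki eqqm egeui akqtx
Hunk 5: at line 7 remove [njue,tmki,eqqm] add [tdtu,fscfw] -> 12 lines: fytti uai rqkin gjbhb btdwv mla aww ecq tdtu fscfw egeui akqtx
Hunk 6: at line 2 remove [rqkin] add [his,zgtgf] -> 13 lines: fytti uai his zgtgf gjbhb btdwv mla aww ecq tdtu fscfw egeui akqtx
Final line count: 13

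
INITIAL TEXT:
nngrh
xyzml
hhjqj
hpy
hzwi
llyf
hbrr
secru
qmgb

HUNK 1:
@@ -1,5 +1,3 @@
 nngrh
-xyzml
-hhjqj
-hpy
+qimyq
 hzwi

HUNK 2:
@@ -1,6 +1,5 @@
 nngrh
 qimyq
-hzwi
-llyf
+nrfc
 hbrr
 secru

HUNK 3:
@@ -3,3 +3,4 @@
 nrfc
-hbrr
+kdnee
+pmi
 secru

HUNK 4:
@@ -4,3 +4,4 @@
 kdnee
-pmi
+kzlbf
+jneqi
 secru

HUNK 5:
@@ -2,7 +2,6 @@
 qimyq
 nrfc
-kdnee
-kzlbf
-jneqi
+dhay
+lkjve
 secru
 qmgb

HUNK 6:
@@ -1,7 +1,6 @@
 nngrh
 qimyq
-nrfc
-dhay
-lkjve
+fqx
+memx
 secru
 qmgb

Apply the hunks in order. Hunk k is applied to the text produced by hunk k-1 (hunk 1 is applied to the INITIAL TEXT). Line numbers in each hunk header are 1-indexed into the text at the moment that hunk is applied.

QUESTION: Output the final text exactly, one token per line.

Hunk 1: at line 1 remove [xyzml,hhjqj,hpy] add [qimyq] -> 7 lines: nngrh qimyq hzwi llyf hbrr secru qmgb
Hunk 2: at line 1 remove [hzwi,llyf] add [nrfc] -> 6 lines: nngrh qimyq nrfc hbrr secru qmgb
Hunk 3: at line 3 remove [hbrr] add [kdnee,pmi] -> 7 lines: nngrh qimyq nrfc kdnee pmi secru qmgb
Hunk 4: at line 4 remove [pmi] add [kzlbf,jneqi] -> 8 lines: nngrh qimyq nrfc kdnee kzlbf jneqi secru qmgb
Hunk 5: at line 2 remove [kdnee,kzlbf,jneqi] add [dhay,lkjve] -> 7 lines: nngrh qimyq nrfc dhay lkjve secru qmgb
Hunk 6: at line 1 remove [nrfc,dhay,lkjve] add [fqx,memx] -> 6 lines: nngrh qimyq fqx memx secru qmgb

Answer: nngrh
qimyq
fqx
memx
secru
qmgb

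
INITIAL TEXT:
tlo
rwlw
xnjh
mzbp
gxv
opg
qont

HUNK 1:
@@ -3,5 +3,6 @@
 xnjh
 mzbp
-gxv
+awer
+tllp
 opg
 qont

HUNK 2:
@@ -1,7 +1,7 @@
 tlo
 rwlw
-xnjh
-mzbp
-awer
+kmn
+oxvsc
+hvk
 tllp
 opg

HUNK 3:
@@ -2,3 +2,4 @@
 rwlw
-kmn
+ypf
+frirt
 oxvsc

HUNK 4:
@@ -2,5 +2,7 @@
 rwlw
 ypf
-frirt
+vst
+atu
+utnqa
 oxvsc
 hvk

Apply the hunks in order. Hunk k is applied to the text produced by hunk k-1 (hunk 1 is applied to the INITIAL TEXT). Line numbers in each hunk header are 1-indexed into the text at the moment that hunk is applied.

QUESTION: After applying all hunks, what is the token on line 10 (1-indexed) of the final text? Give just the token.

Hunk 1: at line 3 remove [gxv] add [awer,tllp] -> 8 lines: tlo rwlw xnjh mzbp awer tllp opg qont
Hunk 2: at line 1 remove [xnjh,mzbp,awer] add [kmn,oxvsc,hvk] -> 8 lines: tlo rwlw kmn oxvsc hvk tllp opg qont
Hunk 3: at line 2 remove [kmn] add [ypf,frirt] -> 9 lines: tlo rwlw ypf frirt oxvsc hvk tllp opg qont
Hunk 4: at line 2 remove [frirt] add [vst,atu,utnqa] -> 11 lines: tlo rwlw ypf vst atu utnqa oxvsc hvk tllp opg qont
Final line 10: opg

Answer: opg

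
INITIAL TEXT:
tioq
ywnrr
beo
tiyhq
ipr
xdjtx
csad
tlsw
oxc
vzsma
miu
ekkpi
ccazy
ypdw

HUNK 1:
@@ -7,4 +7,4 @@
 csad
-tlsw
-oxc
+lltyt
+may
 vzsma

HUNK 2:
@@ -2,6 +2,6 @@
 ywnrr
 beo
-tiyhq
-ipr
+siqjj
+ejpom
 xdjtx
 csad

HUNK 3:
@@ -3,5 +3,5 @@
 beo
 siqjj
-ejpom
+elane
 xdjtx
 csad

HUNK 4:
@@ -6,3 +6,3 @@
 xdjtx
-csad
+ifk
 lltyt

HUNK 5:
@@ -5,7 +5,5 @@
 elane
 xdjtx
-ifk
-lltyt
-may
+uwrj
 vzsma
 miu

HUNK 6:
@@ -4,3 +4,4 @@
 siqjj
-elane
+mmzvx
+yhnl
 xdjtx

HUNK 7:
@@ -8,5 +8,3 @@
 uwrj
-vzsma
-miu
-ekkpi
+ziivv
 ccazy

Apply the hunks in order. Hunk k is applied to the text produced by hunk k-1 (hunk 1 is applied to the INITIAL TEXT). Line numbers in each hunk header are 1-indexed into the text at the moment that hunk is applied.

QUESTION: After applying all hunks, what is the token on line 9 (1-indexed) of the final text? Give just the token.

Answer: ziivv

Derivation:
Hunk 1: at line 7 remove [tlsw,oxc] add [lltyt,may] -> 14 lines: tioq ywnrr beo tiyhq ipr xdjtx csad lltyt may vzsma miu ekkpi ccazy ypdw
Hunk 2: at line 2 remove [tiyhq,ipr] add [siqjj,ejpom] -> 14 lines: tioq ywnrr beo siqjj ejpom xdjtx csad lltyt may vzsma miu ekkpi ccazy ypdw
Hunk 3: at line 3 remove [ejpom] add [elane] -> 14 lines: tioq ywnrr beo siqjj elane xdjtx csad lltyt may vzsma miu ekkpi ccazy ypdw
Hunk 4: at line 6 remove [csad] add [ifk] -> 14 lines: tioq ywnrr beo siqjj elane xdjtx ifk lltyt may vzsma miu ekkpi ccazy ypdw
Hunk 5: at line 5 remove [ifk,lltyt,may] add [uwrj] -> 12 lines: tioq ywnrr beo siqjj elane xdjtx uwrj vzsma miu ekkpi ccazy ypdw
Hunk 6: at line 4 remove [elane] add [mmzvx,yhnl] -> 13 lines: tioq ywnrr beo siqjj mmzvx yhnl xdjtx uwrj vzsma miu ekkpi ccazy ypdw
Hunk 7: at line 8 remove [vzsma,miu,ekkpi] add [ziivv] -> 11 lines: tioq ywnrr beo siqjj mmzvx yhnl xdjtx uwrj ziivv ccazy ypdw
Final line 9: ziivv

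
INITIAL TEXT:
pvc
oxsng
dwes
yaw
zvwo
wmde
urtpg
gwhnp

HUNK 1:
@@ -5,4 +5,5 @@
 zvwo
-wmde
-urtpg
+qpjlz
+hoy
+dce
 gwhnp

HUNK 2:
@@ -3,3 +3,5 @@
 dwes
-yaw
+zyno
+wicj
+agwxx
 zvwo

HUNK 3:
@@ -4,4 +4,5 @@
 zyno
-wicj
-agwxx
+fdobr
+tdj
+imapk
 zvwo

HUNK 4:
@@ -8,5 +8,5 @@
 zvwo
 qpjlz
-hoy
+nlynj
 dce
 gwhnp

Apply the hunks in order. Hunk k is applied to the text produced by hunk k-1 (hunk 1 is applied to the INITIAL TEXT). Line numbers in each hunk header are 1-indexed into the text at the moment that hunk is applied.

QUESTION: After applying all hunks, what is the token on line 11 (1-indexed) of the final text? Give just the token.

Answer: dce

Derivation:
Hunk 1: at line 5 remove [wmde,urtpg] add [qpjlz,hoy,dce] -> 9 lines: pvc oxsng dwes yaw zvwo qpjlz hoy dce gwhnp
Hunk 2: at line 3 remove [yaw] add [zyno,wicj,agwxx] -> 11 lines: pvc oxsng dwes zyno wicj agwxx zvwo qpjlz hoy dce gwhnp
Hunk 3: at line 4 remove [wicj,agwxx] add [fdobr,tdj,imapk] -> 12 lines: pvc oxsng dwes zyno fdobr tdj imapk zvwo qpjlz hoy dce gwhnp
Hunk 4: at line 8 remove [hoy] add [nlynj] -> 12 lines: pvc oxsng dwes zyno fdobr tdj imapk zvwo qpjlz nlynj dce gwhnp
Final line 11: dce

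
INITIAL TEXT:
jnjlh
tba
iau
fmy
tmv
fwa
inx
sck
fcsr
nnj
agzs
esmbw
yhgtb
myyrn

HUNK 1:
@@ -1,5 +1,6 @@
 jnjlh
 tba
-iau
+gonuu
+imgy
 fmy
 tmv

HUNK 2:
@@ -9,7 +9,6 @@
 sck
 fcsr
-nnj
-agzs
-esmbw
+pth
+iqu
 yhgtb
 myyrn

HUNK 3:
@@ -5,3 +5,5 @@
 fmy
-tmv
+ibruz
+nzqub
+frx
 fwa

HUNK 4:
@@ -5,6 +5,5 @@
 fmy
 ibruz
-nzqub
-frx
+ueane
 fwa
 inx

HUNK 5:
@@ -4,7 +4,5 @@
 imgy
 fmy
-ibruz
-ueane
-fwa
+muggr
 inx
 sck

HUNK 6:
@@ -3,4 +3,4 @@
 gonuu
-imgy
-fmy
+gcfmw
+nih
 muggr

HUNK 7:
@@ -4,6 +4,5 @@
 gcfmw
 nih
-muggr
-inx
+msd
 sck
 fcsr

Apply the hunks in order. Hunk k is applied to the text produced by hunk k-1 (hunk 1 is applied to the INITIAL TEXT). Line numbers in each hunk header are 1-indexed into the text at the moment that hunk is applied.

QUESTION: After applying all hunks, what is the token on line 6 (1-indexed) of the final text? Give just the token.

Answer: msd

Derivation:
Hunk 1: at line 1 remove [iau] add [gonuu,imgy] -> 15 lines: jnjlh tba gonuu imgy fmy tmv fwa inx sck fcsr nnj agzs esmbw yhgtb myyrn
Hunk 2: at line 9 remove [nnj,agzs,esmbw] add [pth,iqu] -> 14 lines: jnjlh tba gonuu imgy fmy tmv fwa inx sck fcsr pth iqu yhgtb myyrn
Hunk 3: at line 5 remove [tmv] add [ibruz,nzqub,frx] -> 16 lines: jnjlh tba gonuu imgy fmy ibruz nzqub frx fwa inx sck fcsr pth iqu yhgtb myyrn
Hunk 4: at line 5 remove [nzqub,frx] add [ueane] -> 15 lines: jnjlh tba gonuu imgy fmy ibruz ueane fwa inx sck fcsr pth iqu yhgtb myyrn
Hunk 5: at line 4 remove [ibruz,ueane,fwa] add [muggr] -> 13 lines: jnjlh tba gonuu imgy fmy muggr inx sck fcsr pth iqu yhgtb myyrn
Hunk 6: at line 3 remove [imgy,fmy] add [gcfmw,nih] -> 13 lines: jnjlh tba gonuu gcfmw nih muggr inx sck fcsr pth iqu yhgtb myyrn
Hunk 7: at line 4 remove [muggr,inx] add [msd] -> 12 lines: jnjlh tba gonuu gcfmw nih msd sck fcsr pth iqu yhgtb myyrn
Final line 6: msd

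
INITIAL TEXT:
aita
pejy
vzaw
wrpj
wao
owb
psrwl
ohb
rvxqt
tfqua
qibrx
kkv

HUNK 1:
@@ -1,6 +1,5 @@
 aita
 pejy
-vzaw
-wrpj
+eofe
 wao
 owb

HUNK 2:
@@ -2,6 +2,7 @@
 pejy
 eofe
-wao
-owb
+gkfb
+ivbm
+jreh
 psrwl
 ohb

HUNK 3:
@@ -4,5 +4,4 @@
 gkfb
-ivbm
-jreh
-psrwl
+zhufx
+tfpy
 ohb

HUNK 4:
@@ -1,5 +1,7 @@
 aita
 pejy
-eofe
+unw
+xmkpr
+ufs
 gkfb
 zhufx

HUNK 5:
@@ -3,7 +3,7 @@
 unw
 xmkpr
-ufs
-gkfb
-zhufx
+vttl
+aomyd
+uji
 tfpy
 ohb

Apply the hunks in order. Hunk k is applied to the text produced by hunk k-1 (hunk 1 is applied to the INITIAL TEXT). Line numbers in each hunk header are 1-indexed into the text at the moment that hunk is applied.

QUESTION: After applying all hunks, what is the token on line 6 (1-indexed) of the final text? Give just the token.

Answer: aomyd

Derivation:
Hunk 1: at line 1 remove [vzaw,wrpj] add [eofe] -> 11 lines: aita pejy eofe wao owb psrwl ohb rvxqt tfqua qibrx kkv
Hunk 2: at line 2 remove [wao,owb] add [gkfb,ivbm,jreh] -> 12 lines: aita pejy eofe gkfb ivbm jreh psrwl ohb rvxqt tfqua qibrx kkv
Hunk 3: at line 4 remove [ivbm,jreh,psrwl] add [zhufx,tfpy] -> 11 lines: aita pejy eofe gkfb zhufx tfpy ohb rvxqt tfqua qibrx kkv
Hunk 4: at line 1 remove [eofe] add [unw,xmkpr,ufs] -> 13 lines: aita pejy unw xmkpr ufs gkfb zhufx tfpy ohb rvxqt tfqua qibrx kkv
Hunk 5: at line 3 remove [ufs,gkfb,zhufx] add [vttl,aomyd,uji] -> 13 lines: aita pejy unw xmkpr vttl aomyd uji tfpy ohb rvxqt tfqua qibrx kkv
Final line 6: aomyd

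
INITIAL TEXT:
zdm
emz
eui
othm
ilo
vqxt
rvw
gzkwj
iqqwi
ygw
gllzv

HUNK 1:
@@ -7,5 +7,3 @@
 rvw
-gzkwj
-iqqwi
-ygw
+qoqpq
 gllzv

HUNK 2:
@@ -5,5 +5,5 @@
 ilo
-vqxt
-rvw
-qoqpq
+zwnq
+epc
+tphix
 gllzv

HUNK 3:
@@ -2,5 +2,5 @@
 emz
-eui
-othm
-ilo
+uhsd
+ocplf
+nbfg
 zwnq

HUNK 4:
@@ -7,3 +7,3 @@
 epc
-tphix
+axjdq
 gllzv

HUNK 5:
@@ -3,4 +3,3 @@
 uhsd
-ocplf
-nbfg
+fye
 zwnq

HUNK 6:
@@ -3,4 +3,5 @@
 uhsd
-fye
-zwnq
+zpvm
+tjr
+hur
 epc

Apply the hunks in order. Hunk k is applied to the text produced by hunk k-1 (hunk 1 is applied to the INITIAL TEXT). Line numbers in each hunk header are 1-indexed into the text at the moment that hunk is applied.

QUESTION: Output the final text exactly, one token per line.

Answer: zdm
emz
uhsd
zpvm
tjr
hur
epc
axjdq
gllzv

Derivation:
Hunk 1: at line 7 remove [gzkwj,iqqwi,ygw] add [qoqpq] -> 9 lines: zdm emz eui othm ilo vqxt rvw qoqpq gllzv
Hunk 2: at line 5 remove [vqxt,rvw,qoqpq] add [zwnq,epc,tphix] -> 9 lines: zdm emz eui othm ilo zwnq epc tphix gllzv
Hunk 3: at line 2 remove [eui,othm,ilo] add [uhsd,ocplf,nbfg] -> 9 lines: zdm emz uhsd ocplf nbfg zwnq epc tphix gllzv
Hunk 4: at line 7 remove [tphix] add [axjdq] -> 9 lines: zdm emz uhsd ocplf nbfg zwnq epc axjdq gllzv
Hunk 5: at line 3 remove [ocplf,nbfg] add [fye] -> 8 lines: zdm emz uhsd fye zwnq epc axjdq gllzv
Hunk 6: at line 3 remove [fye,zwnq] add [zpvm,tjr,hur] -> 9 lines: zdm emz uhsd zpvm tjr hur epc axjdq gllzv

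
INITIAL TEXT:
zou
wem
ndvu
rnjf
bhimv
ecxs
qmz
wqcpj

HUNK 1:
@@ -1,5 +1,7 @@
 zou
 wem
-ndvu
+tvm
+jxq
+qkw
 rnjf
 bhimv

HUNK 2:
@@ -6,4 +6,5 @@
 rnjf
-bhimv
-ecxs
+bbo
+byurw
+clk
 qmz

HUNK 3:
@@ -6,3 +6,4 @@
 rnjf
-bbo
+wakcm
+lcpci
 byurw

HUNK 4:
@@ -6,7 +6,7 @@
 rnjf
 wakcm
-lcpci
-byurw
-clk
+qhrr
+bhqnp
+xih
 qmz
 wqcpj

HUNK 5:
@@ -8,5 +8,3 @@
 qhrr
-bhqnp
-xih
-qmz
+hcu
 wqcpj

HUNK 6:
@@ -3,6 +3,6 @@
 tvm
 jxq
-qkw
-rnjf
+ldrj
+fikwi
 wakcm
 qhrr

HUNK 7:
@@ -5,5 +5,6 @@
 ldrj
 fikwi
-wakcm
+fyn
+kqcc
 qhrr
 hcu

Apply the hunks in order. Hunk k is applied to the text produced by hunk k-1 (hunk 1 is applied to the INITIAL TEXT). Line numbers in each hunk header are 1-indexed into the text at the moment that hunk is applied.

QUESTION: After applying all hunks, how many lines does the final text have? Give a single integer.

Answer: 11

Derivation:
Hunk 1: at line 1 remove [ndvu] add [tvm,jxq,qkw] -> 10 lines: zou wem tvm jxq qkw rnjf bhimv ecxs qmz wqcpj
Hunk 2: at line 6 remove [bhimv,ecxs] add [bbo,byurw,clk] -> 11 lines: zou wem tvm jxq qkw rnjf bbo byurw clk qmz wqcpj
Hunk 3: at line 6 remove [bbo] add [wakcm,lcpci] -> 12 lines: zou wem tvm jxq qkw rnjf wakcm lcpci byurw clk qmz wqcpj
Hunk 4: at line 6 remove [lcpci,byurw,clk] add [qhrr,bhqnp,xih] -> 12 lines: zou wem tvm jxq qkw rnjf wakcm qhrr bhqnp xih qmz wqcpj
Hunk 5: at line 8 remove [bhqnp,xih,qmz] add [hcu] -> 10 lines: zou wem tvm jxq qkw rnjf wakcm qhrr hcu wqcpj
Hunk 6: at line 3 remove [qkw,rnjf] add [ldrj,fikwi] -> 10 lines: zou wem tvm jxq ldrj fikwi wakcm qhrr hcu wqcpj
Hunk 7: at line 5 remove [wakcm] add [fyn,kqcc] -> 11 lines: zou wem tvm jxq ldrj fikwi fyn kqcc qhrr hcu wqcpj
Final line count: 11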